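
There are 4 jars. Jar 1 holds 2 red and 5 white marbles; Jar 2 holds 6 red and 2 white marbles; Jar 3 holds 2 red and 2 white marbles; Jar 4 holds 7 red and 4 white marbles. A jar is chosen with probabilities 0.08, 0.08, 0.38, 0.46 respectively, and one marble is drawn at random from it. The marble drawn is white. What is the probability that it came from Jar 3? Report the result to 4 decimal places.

Posterior probability ≈ 0.4374

P(white|Jar 1) = 0.7143; P(white|Jar 2) = 0.25; P(white|Jar 3) = 0.5; P(white|Jar 4) = 0.3636.
Prior × likelihood for each source: 0.08·0.7143=0.05714, 0.08·0.25=0.02000, 0.38·0.5=0.1900, 0.46·0.3636=0.1673. Summing gives P(white) = 0.43442.
P(Jar 3 | white) = 0.1900 / 0.43442 = 0.4374.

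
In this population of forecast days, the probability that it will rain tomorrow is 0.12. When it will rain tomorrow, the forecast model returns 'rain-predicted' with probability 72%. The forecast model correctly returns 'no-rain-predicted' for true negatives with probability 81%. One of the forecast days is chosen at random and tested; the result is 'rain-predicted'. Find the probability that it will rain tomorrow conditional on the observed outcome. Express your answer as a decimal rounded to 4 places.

Write H for 'it will rain tomorrow'. Prior odds H:¬H = 0.12/0.88 = 0.13636. For the 'rain-predicted' outcome, the likelihood ratio is 0.72/0.19 = 3.7895.
Posterior odds = 0.13636 × 3.7895 = 0.51675, so P(H|E) = 0.51675/(1+0.51675) = 0.3407.

P(H | E) ≈ 0.3407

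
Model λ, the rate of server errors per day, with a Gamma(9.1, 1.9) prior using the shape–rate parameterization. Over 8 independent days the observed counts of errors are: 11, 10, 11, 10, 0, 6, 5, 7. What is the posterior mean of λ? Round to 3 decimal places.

Posterior mean ≈ 6.980

Total count ∑xᵢ = 60 over n = 8 days.
Gamma is conjugate to the Poisson likelihood: posterior is Gamma(shape = 9.1+60 = 69.1, rate = 1.9+8 = 9.9).
E[λ | data] = 69.1/9.9 = 6.980.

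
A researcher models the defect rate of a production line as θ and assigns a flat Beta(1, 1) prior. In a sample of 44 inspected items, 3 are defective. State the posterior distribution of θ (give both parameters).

Posterior: Beta(4, 42)

The binomial likelihood is conjugate to the Beta prior: with 3 successes and 41 failures, the posterior is Beta(1+3, 1+41) = Beta(4, 42).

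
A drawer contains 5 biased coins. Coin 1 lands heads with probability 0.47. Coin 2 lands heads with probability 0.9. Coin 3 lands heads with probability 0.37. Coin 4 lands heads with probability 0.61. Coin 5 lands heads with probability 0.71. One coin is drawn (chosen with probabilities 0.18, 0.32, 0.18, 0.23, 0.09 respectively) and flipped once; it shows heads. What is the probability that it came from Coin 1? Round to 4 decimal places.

P(heads|C1) = 0.47; P(heads|C2) = 0.9; P(heads|C3) = 0.37; P(heads|C4) = 0.61; P(heads|C5) = 0.71.
Prior × likelihood for each source: 0.18·0.47=0.08460, 0.32·0.9=0.2880, 0.18·0.37=0.06660, 0.23·0.61=0.1403, 0.09·0.71=0.06390. Summing gives P(heads) = 0.64340.
P(Coin 1 | heads) = 0.08460 / 0.64340 = 0.1315.

Posterior probability ≈ 0.1315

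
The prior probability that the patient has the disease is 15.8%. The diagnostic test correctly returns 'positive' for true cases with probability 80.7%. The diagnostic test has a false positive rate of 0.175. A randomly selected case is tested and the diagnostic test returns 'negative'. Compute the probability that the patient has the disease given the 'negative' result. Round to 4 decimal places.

Let H be the event that the patient has the disease. P(H) = 0.158, so P(¬H) = 0.842. With E the 'negative' result, P(E|H) = 0.193 and P(E|¬H) = 0.825.
P(E) = 0.193·0.158 + 0.825·0.842 = 0.030494 + 0.69465 = 0.72514.
By Bayes' theorem, P(H|E) = 0.030494 / 0.72514 = 0.0421.

P(H | E) ≈ 0.0421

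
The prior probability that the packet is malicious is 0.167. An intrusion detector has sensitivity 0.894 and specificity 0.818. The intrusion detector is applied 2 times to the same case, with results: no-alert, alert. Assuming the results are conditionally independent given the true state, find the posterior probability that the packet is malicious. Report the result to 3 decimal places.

Posterior P(H) ≈ 0.113

Let H be the event that the packet is malicious; start with P(H) = 0.167. P('alert'|H) = 0.894, P('alert'|¬H) = 0.182.
Update on result 1 ('no-alert'): P(H) ← 0.106·0.1670 / (0.106·0.1670 + 0.818·0.8330) = 0.017702/0.69910 = 0.0253.
Update on result 2 ('alert'): P(H) ← 0.894·0.0253 / (0.894·0.0253 + 0.182·0.9747) = 0.022637/0.20003 = 0.1132.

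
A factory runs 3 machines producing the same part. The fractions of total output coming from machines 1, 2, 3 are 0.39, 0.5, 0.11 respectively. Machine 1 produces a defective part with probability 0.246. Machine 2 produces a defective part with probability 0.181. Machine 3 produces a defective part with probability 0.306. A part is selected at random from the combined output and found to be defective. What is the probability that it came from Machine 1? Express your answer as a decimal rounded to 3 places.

P(defective|M1) = 0.246; P(defective|M2) = 0.181; P(defective|M3) = 0.306.
Prior × likelihood for each source: 0.39·0.246=0.09594, 0.5·0.181=0.09050, 0.11·0.306=0.03366. Summing gives P(defective) = 0.22010.
P(Machine 1 | defective) = 0.09594 / 0.22010 = 0.436.

Posterior probability ≈ 0.436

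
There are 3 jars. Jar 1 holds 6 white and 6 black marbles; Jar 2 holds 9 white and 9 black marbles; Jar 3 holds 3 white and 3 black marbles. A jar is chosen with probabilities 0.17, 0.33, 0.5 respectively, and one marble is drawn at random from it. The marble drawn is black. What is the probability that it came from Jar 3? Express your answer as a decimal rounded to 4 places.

P(black|Jar 1) = 0.5; P(black|Jar 2) = 0.5; P(black|Jar 3) = 0.5.
Prior × likelihood for each source: 0.17·0.5=0.08500, 0.33·0.5=0.1650, 0.5·0.5=0.2500. Summing gives P(black) = 0.50000.
P(Jar 3 | black) = 0.2500 / 0.50000 = 0.5000.

Posterior probability ≈ 0.5000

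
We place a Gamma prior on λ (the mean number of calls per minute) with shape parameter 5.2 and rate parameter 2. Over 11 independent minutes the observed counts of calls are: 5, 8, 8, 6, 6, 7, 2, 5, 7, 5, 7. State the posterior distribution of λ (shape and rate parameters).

Posterior: Gamma(shape=71.2, rate=13)

Total count ∑xᵢ = 66 over n = 11 minutes.
Gamma is conjugate to the Poisson likelihood: posterior is Gamma(shape = 5.2+66 = 71.2, rate = 2+11 = 13).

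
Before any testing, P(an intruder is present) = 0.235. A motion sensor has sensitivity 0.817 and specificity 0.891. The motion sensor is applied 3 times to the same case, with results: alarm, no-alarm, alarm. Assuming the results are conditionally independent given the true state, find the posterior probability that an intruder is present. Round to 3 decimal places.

Let H be the event that an intruder is present; start with P(H) = 0.235. P('alarm'|H) = 0.817, P('alarm'|¬H) = 0.109.
Update on result 1 ('alarm'): P(H) ← 0.817·0.2350 / (0.817·0.2350 + 0.109·0.7650) = 0.19199/0.27538 = 0.6972.
Update on result 2 ('no-alarm'): P(H) ← 0.183·0.6972 / (0.183·0.6972 + 0.891·0.3028) = 0.12759/0.39738 = 0.3211.
Update on result 3 ('alarm'): P(H) ← 0.817·0.3211 / (0.817·0.3211 + 0.109·0.6789) = 0.26231/0.33632 = 0.7800.

Posterior P(H) ≈ 0.780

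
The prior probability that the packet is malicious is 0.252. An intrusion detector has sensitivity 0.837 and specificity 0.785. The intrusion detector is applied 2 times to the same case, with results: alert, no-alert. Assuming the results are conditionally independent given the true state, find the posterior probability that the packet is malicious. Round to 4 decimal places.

Posterior P(H) ≈ 0.2140

Let H be the event that the packet is malicious; start with P(H) = 0.252. P('alert'|H) = 0.837, P('alert'|¬H) = 0.215.
Update on result 1 ('alert'): P(H) ← 0.837·0.2520 / (0.837·0.2520 + 0.215·0.7480) = 0.21092/0.37174 = 0.5674.
Update on result 2 ('no-alert'): P(H) ← 0.163·0.5674 / (0.163·0.5674 + 0.785·0.4326) = 0.092485/0.43208 = 0.2140.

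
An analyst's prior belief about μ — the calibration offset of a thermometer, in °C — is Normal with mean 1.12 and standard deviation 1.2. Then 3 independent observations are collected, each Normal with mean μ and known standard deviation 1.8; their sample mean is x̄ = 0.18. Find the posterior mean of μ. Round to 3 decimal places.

Posterior mean ≈ 0.583

Prior precision 1/τ₀² = 1/1.2² = 0.694444; data precision n/σ² = 3/1.8² = 0.925926.
Posterior precision = 0.694444 + 0.925926 = 1.62037.
Posterior mean = (0.694444·1.12 + 0.925926·0.18) / 1.62037 = 0.583.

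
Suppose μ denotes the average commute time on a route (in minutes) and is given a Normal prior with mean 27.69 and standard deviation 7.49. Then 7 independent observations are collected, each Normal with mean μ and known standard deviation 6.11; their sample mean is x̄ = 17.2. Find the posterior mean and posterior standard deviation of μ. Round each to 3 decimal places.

Prior precision 1/τ₀² = 1/7.49² = 0.0178253; data precision n/σ² = 7/6.11² = 0.187506.
Posterior precision = 0.0178253 + 0.187506 = 0.205331, giving posterior SD = 1/√0.205331 = 2.207.
Posterior mean = (0.0178253·27.69 + 0.187506·17.2) / 0.205331 = 18.111.

Posterior mean ≈ 18.111; posterior SD ≈ 2.207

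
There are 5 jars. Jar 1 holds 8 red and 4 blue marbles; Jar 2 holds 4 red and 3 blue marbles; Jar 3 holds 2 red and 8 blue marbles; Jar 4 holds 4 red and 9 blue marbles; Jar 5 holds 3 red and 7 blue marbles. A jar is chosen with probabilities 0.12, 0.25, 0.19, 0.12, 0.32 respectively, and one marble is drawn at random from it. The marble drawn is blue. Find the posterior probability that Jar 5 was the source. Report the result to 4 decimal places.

Posterior probability ≈ 0.3695

Tabulate prior·likelihood by source: [1] prior 0.12, lik 0.3333, product 0.04000; [2] prior 0.25, lik 0.4286, product 0.1071; [3] prior 0.19, lik 0.8, product 0.1520; [4] prior 0.12, lik 0.6923, product 0.08308; [5] prior 0.32, lik 0.7, product 0.2240.
Normalizing constant = 0.60622; the posterior for Jar 5 is its product over the sum, 0.2240/0.60622 = 0.3695.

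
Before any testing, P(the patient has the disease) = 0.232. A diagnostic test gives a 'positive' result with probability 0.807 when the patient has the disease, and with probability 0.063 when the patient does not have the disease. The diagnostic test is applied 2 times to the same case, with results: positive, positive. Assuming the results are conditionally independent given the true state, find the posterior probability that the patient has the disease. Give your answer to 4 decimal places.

Let H be the event that the patient has the disease; start with P(H) = 0.232. P('positive'|H) = 0.807, P('positive'|¬H) = 0.063.
Update on result 1 ('positive'): P(H) ← 0.807·0.2320 / (0.807·0.2320 + 0.063·0.7680) = 0.18722/0.23561 = 0.7946.
Update on result 2 ('positive'): P(H) ← 0.807·0.7946 / (0.807·0.7946 + 0.063·0.2054) = 0.64128/0.65421 = 0.9802.

Posterior P(H) ≈ 0.9802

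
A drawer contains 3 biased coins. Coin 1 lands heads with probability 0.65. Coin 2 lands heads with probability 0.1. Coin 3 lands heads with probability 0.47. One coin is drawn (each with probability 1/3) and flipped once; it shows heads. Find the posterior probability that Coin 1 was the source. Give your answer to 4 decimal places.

Tabulate prior·likelihood by source: [1] prior 0.333333, lik 0.65, product 0.2167; [2] prior 0.333333, lik 0.1, product 0.03333; [3] prior 0.333333, lik 0.47, product 0.1567.
Normalizing constant = 0.40667; the posterior for Coin 1 is its product over the sum, 0.2167/0.40667 = 0.5328.

Posterior probability ≈ 0.5328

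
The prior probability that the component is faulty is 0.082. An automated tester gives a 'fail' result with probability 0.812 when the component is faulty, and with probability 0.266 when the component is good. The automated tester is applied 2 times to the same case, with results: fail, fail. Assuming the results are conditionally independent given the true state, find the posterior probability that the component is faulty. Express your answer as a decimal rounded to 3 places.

Posterior P(H) ≈ 0.454

Let H be the event that the component is faulty; start with P(H) = 0.082. P('fail'|H) = 0.812, P('fail'|¬H) = 0.266.
Update on result 1 ('fail'): P(H) ← 0.812·0.0820 / (0.812·0.0820 + 0.266·0.9180) = 0.066584/0.31077 = 0.2143.
Update on result 2 ('fail'): P(H) ← 0.812·0.2143 / (0.812·0.2143 + 0.266·0.7857) = 0.17397/0.38298 = 0.4543.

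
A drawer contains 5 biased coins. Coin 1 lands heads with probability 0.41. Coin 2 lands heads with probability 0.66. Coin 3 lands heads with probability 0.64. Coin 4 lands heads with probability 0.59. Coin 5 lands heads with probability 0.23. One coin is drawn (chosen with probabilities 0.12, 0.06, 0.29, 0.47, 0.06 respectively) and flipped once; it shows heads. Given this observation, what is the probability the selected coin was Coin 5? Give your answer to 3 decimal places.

Posterior probability ≈ 0.024

Tabulate prior·likelihood by source: [1] prior 0.12, lik 0.41, product 0.04920; [2] prior 0.06, lik 0.66, product 0.03960; [3] prior 0.29, lik 0.64, product 0.1856; [4] prior 0.47, lik 0.59, product 0.2773; [5] prior 0.06, lik 0.23, product 0.01380.
Normalizing constant = 0.56550; the posterior for Coin 5 is its product over the sum, 0.01380/0.56550 = 0.024.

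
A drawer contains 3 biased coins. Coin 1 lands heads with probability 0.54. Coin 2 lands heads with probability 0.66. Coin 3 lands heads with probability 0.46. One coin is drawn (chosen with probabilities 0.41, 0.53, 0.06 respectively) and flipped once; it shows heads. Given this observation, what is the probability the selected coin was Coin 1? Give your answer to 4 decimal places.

Posterior probability ≈ 0.3697

Tabulate prior·likelihood by source: [1] prior 0.41, lik 0.54, product 0.2214; [2] prior 0.53, lik 0.66, product 0.3498; [3] prior 0.06, lik 0.46, product 0.02760.
Normalizing constant = 0.59880; the posterior for Coin 1 is its product over the sum, 0.2214/0.59880 = 0.3697.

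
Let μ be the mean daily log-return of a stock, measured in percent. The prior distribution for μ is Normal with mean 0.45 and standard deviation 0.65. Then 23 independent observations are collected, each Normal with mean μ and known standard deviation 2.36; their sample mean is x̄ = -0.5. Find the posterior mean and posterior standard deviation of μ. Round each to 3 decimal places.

With known σ, the Normal prior is conjugate. Weight on the data is w = (n/σ²)/(n/σ² + 1/τ₀²) = 4.12956/(4.12956+2.36686) = 0.63567.
Posterior mean = w·x̄ + (1−w)·μ₀ = 0.63567·-0.5 + 0.36433·0.45 = -0.154. Posterior variance = 1/(4.12956+2.36686) = 0.153931, so SD = 0.392.

Posterior mean ≈ -0.154; posterior SD ≈ 0.392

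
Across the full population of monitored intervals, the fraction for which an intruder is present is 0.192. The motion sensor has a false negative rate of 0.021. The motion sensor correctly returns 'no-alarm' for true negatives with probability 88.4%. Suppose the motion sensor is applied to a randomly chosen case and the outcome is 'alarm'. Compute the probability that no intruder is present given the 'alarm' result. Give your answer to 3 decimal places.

Write H for 'an intruder is present'. Prior odds H:¬H = 0.192/0.808 = 0.23762. For the 'alarm' outcome, the likelihood ratio is 0.979/0.116 = 8.4397.
Posterior odds = 0.23762 × 8.4397 = 2.0055, so P(H|E) = 2.0055/(1+2.0055) = 0.667. Then P(¬H|E) = 1 − 0.667 = 0.333.

P(¬H | E) ≈ 0.333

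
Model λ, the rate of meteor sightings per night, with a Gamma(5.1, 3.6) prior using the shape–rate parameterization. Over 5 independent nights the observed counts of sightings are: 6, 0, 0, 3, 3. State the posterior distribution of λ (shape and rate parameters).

Total count ∑xᵢ = 12 over n = 5 nights.
Gamma is conjugate to the Poisson likelihood: posterior is Gamma(shape = 5.1+12 = 17.1, rate = 3.6+5 = 8.6).

Posterior: Gamma(shape=17.1, rate=8.6)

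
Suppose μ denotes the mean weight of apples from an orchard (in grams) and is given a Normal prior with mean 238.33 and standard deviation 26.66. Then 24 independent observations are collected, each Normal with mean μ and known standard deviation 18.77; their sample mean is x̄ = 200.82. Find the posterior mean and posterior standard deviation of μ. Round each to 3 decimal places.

Posterior mean ≈ 201.579; posterior SD ≈ 3.792

Prior precision 1/τ₀² = 1/26.66² = 0.00140695; data precision n/σ² = 24/18.77² = 0.0681213.
Posterior precision = 0.00140695 + 0.0681213 = 0.0695282, giving posterior SD = 1/√0.0695282 = 3.792.
Posterior mean = (0.00140695·238.33 + 0.0681213·200.82) / 0.0695282 = 201.579.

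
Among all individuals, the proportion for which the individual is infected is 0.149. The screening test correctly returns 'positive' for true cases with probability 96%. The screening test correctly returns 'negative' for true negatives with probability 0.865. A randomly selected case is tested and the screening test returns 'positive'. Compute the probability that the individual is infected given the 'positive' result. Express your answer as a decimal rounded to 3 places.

Let H be the event that the individual is infected. P(H) = 0.149, so P(¬H) = 0.851. With E the 'positive' result, P(E|H) = 0.96 and P(E|¬H) = 0.135.
P(E) = 0.96·0.149 + 0.135·0.851 = 0.14304 + 0.11489 = 0.25793.
By Bayes' theorem, P(H|E) = 0.14304 / 0.25793 = 0.555.

P(H | E) ≈ 0.555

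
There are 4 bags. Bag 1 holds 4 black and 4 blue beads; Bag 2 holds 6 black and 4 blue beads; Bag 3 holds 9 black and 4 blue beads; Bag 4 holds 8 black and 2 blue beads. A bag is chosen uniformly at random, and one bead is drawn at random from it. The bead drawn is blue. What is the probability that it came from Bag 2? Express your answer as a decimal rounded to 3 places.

P(blue|Bag 1) = 0.5; P(blue|Bag 2) = 0.4; P(blue|Bag 3) = 0.3077; P(blue|Bag 4) = 0.2.
Prior × likelihood for each source: 0.25·0.5=0.1250, 0.25·0.4=0.1000, 0.25·0.3077=0.07692, 0.25·0.2=0.05000. Summing gives P(blue) = 0.35192.
P(Bag 2 | blue) = 0.1000 / 0.35192 = 0.284.

Posterior probability ≈ 0.284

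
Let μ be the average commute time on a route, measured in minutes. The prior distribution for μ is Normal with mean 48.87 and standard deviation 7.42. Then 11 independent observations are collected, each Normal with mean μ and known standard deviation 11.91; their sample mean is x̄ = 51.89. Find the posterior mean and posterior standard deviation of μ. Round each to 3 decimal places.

Posterior mean ≈ 51.317; posterior SD ≈ 3.232

Prior precision 1/τ₀² = 1/7.42² = 0.0181632; data precision n/σ² = 11/11.91² = 0.0775477.
Posterior precision = 0.0181632 + 0.0775477 = 0.0957109, giving posterior SD = 1/√0.0957109 = 3.232.
Posterior mean = (0.0181632·48.87 + 0.0775477·51.89) / 0.0957109 = 51.317.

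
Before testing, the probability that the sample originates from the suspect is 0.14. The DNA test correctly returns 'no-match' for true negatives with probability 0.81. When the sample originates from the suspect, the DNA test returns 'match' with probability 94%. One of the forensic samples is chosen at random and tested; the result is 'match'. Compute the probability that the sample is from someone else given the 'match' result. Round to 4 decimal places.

P(¬H | E) ≈ 0.5539

Write H for 'the sample originates from the suspect'. Prior odds H:¬H = 0.14/0.86 = 0.16279. For the 'match' outcome, the likelihood ratio is 0.94/0.19 = 4.9474.
Posterior odds = 0.16279 × 4.9474 = 0.80539, so P(H|E) = 0.80539/(1+0.80539) = 0.4461. Then P(¬H|E) = 1 − 0.4461 = 0.5539.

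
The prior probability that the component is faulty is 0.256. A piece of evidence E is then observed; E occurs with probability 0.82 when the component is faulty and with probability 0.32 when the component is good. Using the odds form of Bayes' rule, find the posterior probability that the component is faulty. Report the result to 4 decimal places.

Prior odds = 0.256/(1−0.256) = 0.34409. In log-odds, ln(0.34409) = -1.0669.
Add log likelihood ratio: ln(2.5625) = 0.94098.
Posterior log-odds = -0.12588, so posterior odds = exp(-0.12588) = 0.88172. Converting, P(H|E) = 0.88172/1.8817 = 0.4686.

Posterior probability ≈ 0.4686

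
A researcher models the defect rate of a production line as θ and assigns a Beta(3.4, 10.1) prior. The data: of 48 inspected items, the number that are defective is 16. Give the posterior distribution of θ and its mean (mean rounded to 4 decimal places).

Posterior: Beta(19.4, 42.1); mean ≈ 0.3154

The binomial likelihood is conjugate to the Beta prior: with 16 successes and 32 failures, the posterior is Beta(3.4+16, 10.1+32) = Beta(19.4, 42.1).
E[θ | data] = 19.4/(19.4+42.1) = 0.3154.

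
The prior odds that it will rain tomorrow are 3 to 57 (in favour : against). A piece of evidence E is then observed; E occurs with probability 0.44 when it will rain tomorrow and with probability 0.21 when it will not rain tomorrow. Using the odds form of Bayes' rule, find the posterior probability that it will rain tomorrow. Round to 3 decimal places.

Posterior probability ≈ 0.099

Prior odds = 3/57 = 0.052632. In log-odds, ln(0.052632) = -2.9444.
Add log likelihood ratio: ln(2.0952) = 0.73967.
Posterior log-odds = -2.2048, so posterior odds = exp(-2.2048) = 0.11028. Converting, P(H|E) = 0.11028/1.1103 = 0.099.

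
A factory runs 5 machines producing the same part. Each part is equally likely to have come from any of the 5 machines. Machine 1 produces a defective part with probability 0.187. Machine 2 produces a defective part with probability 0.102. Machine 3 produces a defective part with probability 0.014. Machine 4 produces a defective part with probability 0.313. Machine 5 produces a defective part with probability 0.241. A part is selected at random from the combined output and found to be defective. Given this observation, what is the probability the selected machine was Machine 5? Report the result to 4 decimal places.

Posterior probability ≈ 0.2812

Tabulate prior·likelihood by source: [1] prior 0.2, lik 0.187, product 0.03740; [2] prior 0.2, lik 0.102, product 0.02040; [3] prior 0.2, lik 0.014, product 0.002800; [4] prior 0.2, lik 0.313, product 0.06260; [5] prior 0.2, lik 0.241, product 0.04820.
Normalizing constant = 0.17140; the posterior for Machine 5 is its product over the sum, 0.04820/0.17140 = 0.2812.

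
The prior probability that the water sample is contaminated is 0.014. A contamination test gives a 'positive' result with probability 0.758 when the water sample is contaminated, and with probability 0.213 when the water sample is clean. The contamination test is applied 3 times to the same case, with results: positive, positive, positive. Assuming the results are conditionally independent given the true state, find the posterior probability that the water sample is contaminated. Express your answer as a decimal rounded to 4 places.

Let H be the event that the water sample is contaminated; start with P(H) = 0.014. P('positive'|H) = 0.758, P('positive'|¬H) = 0.213.
Update on result 1 ('positive'): P(H) ← 0.758·0.0140 / (0.758·0.0140 + 0.213·0.9860) = 0.010612/0.22063 = 0.0481.
Update on result 2 ('positive'): P(H) ← 0.758·0.0481 / (0.758·0.0481 + 0.213·0.9519) = 0.036459/0.23921 = 0.1524.
Update on result 3 ('positive'): P(H) ← 0.758·0.1524 / (0.758·0.1524 + 0.213·0.8476) = 0.11553/0.29606 = 0.3902.

Posterior P(H) ≈ 0.3902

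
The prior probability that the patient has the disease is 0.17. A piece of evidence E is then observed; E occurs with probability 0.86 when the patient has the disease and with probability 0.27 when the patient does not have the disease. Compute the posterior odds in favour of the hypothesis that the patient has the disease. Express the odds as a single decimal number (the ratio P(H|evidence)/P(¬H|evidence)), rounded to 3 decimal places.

Prior odds = 0.17/(1−0.17) = 0.20482. In log-odds, ln(0.20482) = -1.5856.
Add log likelihood ratio: ln(3.1852) = 1.1585.
Posterior log-odds = -0.42712, so posterior odds = exp(-0.42712) = 0.65239.

Posterior odds ≈ 0.652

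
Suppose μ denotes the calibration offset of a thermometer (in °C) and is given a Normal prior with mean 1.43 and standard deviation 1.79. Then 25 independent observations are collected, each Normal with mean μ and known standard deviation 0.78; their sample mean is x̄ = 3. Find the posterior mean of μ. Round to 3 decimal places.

Posterior mean ≈ 2.988

Prior precision 1/τ₀² = 1/1.79² = 0.312100; data precision n/σ² = 25/0.78² = 41.0914.
Posterior precision = 0.312100 + 41.0914 = 41.4035.
Posterior mean = (0.312100·1.43 + 41.0914·3) / 41.4035 = 2.988.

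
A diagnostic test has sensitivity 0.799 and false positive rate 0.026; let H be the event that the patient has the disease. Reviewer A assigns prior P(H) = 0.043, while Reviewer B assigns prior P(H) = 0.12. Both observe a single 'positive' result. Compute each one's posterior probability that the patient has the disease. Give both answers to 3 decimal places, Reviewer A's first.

P('+'|H) = 0.799, P('+'|¬H) = 0.026.
Reviewer A: numerator 0.799·0.043 = 0.034357; evidence = 0.034357+0.026·0.957 = 0.059239; posterior = 0.580.
Reviewer B: numerator 0.799·0.12 = 0.095880; evidence = 0.095880+0.026·0.88 = 0.11876; posterior = 0.807.

Reviewer A: 0.580; Reviewer B: 0.807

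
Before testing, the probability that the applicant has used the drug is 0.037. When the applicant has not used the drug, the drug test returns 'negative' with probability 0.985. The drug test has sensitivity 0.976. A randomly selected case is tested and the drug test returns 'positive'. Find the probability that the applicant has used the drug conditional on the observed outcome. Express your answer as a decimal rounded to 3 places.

P(H | E) ≈ 0.714

Write H for 'the applicant has used the drug'. Prior odds H:¬H = 0.037/0.963 = 0.038422. For the 'positive' outcome, the likelihood ratio is 0.976/0.015 = 65.067.
Posterior odds = 0.038422 × 65.067 = 2.5000, so P(H|E) = 2.5000/(1+2.5000) = 0.714.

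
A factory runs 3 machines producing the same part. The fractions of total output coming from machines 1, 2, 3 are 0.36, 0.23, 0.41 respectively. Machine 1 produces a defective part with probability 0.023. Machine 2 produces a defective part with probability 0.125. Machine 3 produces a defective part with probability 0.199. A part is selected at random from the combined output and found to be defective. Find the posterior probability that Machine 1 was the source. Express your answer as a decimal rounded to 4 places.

Posterior probability ≈ 0.0698

P(defective|M1) = 0.023; P(defective|M2) = 0.125; P(defective|M3) = 0.199.
Prior × likelihood for each source: 0.36·0.023=0.008280, 0.23·0.125=0.02875, 0.41·0.199=0.08159. Summing gives P(defective) = 0.11862.
P(Machine 1 | defective) = 0.008280 / 0.11862 = 0.0698.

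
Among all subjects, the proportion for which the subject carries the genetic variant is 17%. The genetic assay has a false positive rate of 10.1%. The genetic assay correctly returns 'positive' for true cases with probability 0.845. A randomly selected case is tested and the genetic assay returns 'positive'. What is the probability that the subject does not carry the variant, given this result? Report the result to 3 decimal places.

P(¬H | E) ≈ 0.369

Let H be the event that the subject carries the genetic variant. P(H) = 0.17, so P(¬H) = 0.83. With E the 'positive' result, P(E|H) = 0.845 and P(E|¬H) = 0.101.
P(E) = 0.845·0.17 + 0.101·0.83 = 0.14365 + 0.083830 = 0.22748.
By Bayes' theorem, P(H|E) = 0.14365 / 0.22748 = 0.631. Hence P(¬H|E) = 1 − 0.631 = 0.369.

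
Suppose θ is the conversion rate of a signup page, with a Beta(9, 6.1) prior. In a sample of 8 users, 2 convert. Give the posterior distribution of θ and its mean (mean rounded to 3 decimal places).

Posterior: Beta(11, 12.1); mean ≈ 0.476

The binomial likelihood is conjugate to the Beta prior: with 2 successes and 6 failures, the posterior is Beta(9+2, 6.1+6) = Beta(11, 12.1).
E[θ | data] = 11/(11+12.1) = 0.476.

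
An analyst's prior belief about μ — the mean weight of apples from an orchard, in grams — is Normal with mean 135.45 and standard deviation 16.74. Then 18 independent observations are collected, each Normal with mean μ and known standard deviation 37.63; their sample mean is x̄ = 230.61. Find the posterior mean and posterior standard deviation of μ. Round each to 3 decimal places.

Prior precision 1/τ₀² = 1/16.74² = 0.00356853; data precision n/σ² = 18/37.63² = 0.0127117.
Posterior precision = 0.00356853 + 0.0127117 = 0.0162802, giving posterior SD = 1/√0.0162802 = 7.837.
Posterior mean = (0.00356853·135.45 + 0.0127117·230.61) / 0.0162802 = 209.752.

Posterior mean ≈ 209.752; posterior SD ≈ 7.837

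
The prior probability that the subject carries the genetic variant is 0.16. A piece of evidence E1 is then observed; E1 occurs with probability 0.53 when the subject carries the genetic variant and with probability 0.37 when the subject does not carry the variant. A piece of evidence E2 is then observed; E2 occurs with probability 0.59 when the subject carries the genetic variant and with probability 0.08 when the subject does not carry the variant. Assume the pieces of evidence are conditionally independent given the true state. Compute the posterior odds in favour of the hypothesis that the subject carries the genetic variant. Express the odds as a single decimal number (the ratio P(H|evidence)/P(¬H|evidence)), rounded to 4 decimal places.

Prior odds = 0.16/(1−0.16) = 0.19048.
Likelihood ratio for E1 = 0.53/0.37 = 1.4324.
Likelihood ratio for E2 = 0.59/0.08 = 7.3750.
Posterior odds = prior odds × LR₁ × LR₂ = 2.0122.

Posterior odds ≈ 2.0122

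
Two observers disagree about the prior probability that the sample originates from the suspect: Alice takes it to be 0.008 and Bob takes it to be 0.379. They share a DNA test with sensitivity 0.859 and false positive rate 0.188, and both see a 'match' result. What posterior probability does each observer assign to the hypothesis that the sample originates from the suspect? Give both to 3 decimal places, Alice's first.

Alice: 0.036; Bob: 0.736

The likelihood ratio for a 'match' result is 0.859/0.188 = 4.5691.
Alice: prior odds 0.008/0.992 = 0.0080645; posterior odds 0.036848; posterior probability 0.036.
Bob: prior odds 0.379/0.621 = 0.61031; posterior odds 2.7886; posterior probability 0.736.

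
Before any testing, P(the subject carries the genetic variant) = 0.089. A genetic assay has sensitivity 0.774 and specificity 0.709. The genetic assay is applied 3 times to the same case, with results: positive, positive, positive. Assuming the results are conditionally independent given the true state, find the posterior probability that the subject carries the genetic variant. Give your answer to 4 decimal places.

Let H be the event that the subject carries the genetic variant; start with P(H) = 0.089. P('positive'|H) = 0.774, P('positive'|¬H) = 0.291.
Update on result 1 ('positive'): P(H) ← 0.774·0.0890 / (0.774·0.0890 + 0.291·0.9110) = 0.068886/0.33399 = 0.2063.
Update on result 2 ('positive'): P(H) ← 0.774·0.2063 / (0.774·0.2063 + 0.291·0.7937) = 0.15964/0.39062 = 0.4087.
Update on result 3 ('positive'): P(H) ← 0.774·0.4087 / (0.774·0.4087 + 0.291·0.5913) = 0.31632/0.48839 = 0.6477.

Posterior P(H) ≈ 0.6477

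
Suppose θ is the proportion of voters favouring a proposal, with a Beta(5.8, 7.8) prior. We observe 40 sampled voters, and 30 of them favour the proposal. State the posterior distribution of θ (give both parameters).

Posterior: Beta(35.8, 17.8)

The binomial likelihood is conjugate to the Beta prior: with 30 successes and 10 failures, the posterior is Beta(5.8+30, 7.8+10) = Beta(35.8, 17.8).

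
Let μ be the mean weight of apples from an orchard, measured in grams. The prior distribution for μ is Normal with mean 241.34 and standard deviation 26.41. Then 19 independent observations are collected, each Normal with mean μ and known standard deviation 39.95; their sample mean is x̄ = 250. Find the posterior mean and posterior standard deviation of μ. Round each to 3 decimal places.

Prior precision 1/τ₀² = 1/26.41² = 0.00143372; data precision n/σ² = 19/39.95² = 0.0119047.
Posterior precision = 0.00143372 + 0.0119047 = 0.0133385, giving posterior SD = 1/√0.0133385 = 8.659.
Posterior mean = (0.00143372·241.34 + 0.0119047·250) / 0.0133385 = 249.069.

Posterior mean ≈ 249.069; posterior SD ≈ 8.659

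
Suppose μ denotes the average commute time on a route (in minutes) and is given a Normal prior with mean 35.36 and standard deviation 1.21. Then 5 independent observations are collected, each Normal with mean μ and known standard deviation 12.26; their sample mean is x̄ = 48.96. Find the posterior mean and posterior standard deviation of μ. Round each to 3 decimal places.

Prior precision 1/τ₀² = 1/1.21² = 0.683013; data precision n/σ² = 5/12.26² = 0.0332651.
Posterior precision = 0.683013 + 0.0332651 = 0.716279, giving posterior SD = 1/√0.716279 = 1.182.
Posterior mean = (0.683013·35.36 + 0.0332651·48.96) / 0.716279 = 35.992.

Posterior mean ≈ 35.992; posterior SD ≈ 1.182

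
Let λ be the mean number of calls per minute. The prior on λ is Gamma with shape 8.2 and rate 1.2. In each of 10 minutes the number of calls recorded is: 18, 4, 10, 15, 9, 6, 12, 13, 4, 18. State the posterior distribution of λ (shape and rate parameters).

Total count ∑xᵢ = 109 over n = 10 minutes.
Gamma is conjugate to the Poisson likelihood: posterior is Gamma(shape = 8.2+109 = 117.2, rate = 1.2+10 = 11.2).

Posterior: Gamma(shape=117.2, rate=11.2)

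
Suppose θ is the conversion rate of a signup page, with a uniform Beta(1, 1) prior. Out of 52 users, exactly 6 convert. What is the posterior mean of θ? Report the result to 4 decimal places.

Posterior mean ≈ 0.1296

The binomial likelihood is conjugate to the Beta prior: with 6 successes and 46 failures, the posterior is Beta(1+6, 1+46) = Beta(7, 47).
E[θ | data] = 7/(7+47) = 0.1296.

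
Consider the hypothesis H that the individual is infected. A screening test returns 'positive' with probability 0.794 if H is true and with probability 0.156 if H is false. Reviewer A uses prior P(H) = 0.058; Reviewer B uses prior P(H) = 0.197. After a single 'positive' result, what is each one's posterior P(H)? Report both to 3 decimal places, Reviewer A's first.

Reviewer A: 0.239; Reviewer B: 0.555

P('+'|H) = 0.794, P('+'|¬H) = 0.156.
Reviewer A: numerator 0.794·0.058 = 0.046052; evidence = 0.046052+0.156·0.942 = 0.19300; posterior = 0.239.
Reviewer B: numerator 0.794·0.197 = 0.15642; evidence = 0.15642+0.156·0.803 = 0.28169; posterior = 0.555.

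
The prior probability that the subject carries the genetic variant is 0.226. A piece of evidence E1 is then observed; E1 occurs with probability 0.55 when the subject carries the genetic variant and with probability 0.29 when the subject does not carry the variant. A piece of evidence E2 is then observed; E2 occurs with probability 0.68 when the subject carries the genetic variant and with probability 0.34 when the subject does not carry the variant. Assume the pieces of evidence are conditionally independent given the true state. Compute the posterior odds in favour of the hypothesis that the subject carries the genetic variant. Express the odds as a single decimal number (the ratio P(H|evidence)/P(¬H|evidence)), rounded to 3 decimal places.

Prior odds = 0.226/(1−0.226) = 0.29199.
Likelihood ratio for E1 = 0.55/0.29 = 1.8966.
Likelihood ratio for E2 = 0.68/0.34 = 2.0000.
Posterior odds = prior odds × LR₁ × LR₂ = 1.1075.

Posterior odds ≈ 1.108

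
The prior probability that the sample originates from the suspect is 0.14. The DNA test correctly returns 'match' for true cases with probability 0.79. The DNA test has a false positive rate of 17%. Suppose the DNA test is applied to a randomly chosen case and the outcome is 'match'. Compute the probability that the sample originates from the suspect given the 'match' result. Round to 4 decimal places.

P(H | E) ≈ 0.4307

Let H be the event that the sample originates from the suspect. P(H) = 0.14, so P(¬H) = 0.86. With E the 'match' result, P(E|H) = 0.79 and P(E|¬H) = 0.17.
P(E) = 0.79·0.14 + 0.17·0.86 = 0.11060 + 0.14620 = 0.25680.
By Bayes' theorem, P(H|E) = 0.11060 / 0.25680 = 0.4307.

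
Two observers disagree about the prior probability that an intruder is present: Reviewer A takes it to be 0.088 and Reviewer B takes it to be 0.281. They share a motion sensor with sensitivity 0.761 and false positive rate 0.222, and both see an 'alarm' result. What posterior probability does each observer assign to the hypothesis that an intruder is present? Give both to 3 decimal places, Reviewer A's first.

Reviewer A: 0.249; Reviewer B: 0.573

The likelihood ratio for an 'alarm' result is 0.761/0.222 = 3.4279.
Reviewer A: prior odds 0.088/0.912 = 0.096491; posterior odds 0.33076; posterior probability 0.249.
Reviewer B: prior odds 0.281/0.719 = 0.39082; posterior odds 1.3397; posterior probability 0.573.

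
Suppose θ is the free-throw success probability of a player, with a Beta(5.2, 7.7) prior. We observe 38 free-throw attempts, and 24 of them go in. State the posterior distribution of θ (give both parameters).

The binomial likelihood is conjugate to the Beta prior: with 24 successes and 14 failures, the posterior is Beta(5.2+24, 7.7+14) = Beta(29.2, 21.7).

Posterior: Beta(29.2, 21.7)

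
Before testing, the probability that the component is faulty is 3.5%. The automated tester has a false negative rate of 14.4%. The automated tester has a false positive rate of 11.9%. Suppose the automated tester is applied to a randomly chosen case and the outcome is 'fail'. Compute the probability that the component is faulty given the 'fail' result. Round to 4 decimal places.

Write H for 'the component is faulty'. Prior odds H:¬H = 0.035/0.965 = 0.036269. For the 'fail' outcome, the likelihood ratio is 0.856/0.119 = 7.1933.
Posterior odds = 0.036269 × 7.1933 = 0.26090, so P(H|E) = 0.26090/(1+0.26090) = 0.2069.

P(H | E) ≈ 0.2069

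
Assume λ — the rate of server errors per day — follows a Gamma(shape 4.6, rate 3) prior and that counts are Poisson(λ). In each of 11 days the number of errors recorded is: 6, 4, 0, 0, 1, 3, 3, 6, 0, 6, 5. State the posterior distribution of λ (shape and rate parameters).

Posterior: Gamma(shape=38.6, rate=14)

Total count ∑xᵢ = 34 over n = 11 days.
Gamma is conjugate to the Poisson likelihood: posterior is Gamma(shape = 4.6+34 = 38.6, rate = 3+11 = 14).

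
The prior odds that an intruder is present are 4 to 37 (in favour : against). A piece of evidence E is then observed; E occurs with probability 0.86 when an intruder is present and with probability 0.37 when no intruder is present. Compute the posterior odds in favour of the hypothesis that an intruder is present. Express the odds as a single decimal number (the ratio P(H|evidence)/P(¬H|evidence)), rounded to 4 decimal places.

Prior odds = 4/37 = 0.10811. In log-odds, ln(0.10811) = -2.2246.
Add log likelihood ratio: ln(2.3243) = 0.84343.
Posterior log-odds = -1.3812, so posterior odds = exp(-1.3812) = 0.25128.

Posterior odds ≈ 0.2513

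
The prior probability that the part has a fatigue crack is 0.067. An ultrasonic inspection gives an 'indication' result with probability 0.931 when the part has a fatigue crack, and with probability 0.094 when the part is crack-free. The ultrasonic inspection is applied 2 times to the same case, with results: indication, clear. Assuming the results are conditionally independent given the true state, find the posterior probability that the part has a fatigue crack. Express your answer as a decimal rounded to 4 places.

With H the event that the part has a fatigue crack, the joint likelihood of the observed sequence is P(data|H) = 0.931·0.069 = 0.064239 and P(data|¬H) = 0.094·0.906 = 0.085164.
Bayes: P(H|data) = 0.067·0.064239 / (0.067·0.064239 + 0.933·0.085164) = 0.0043040/0.083762 = 0.0514.

Posterior P(H) ≈ 0.0514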